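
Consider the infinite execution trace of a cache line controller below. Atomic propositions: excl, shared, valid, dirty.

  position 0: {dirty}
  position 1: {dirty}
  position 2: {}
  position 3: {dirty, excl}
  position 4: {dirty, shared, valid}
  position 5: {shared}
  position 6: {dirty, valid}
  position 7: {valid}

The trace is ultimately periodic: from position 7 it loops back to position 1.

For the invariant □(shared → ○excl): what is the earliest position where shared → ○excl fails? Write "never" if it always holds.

4

Check shared → ○excl at each position in order: 0 ✓, 1 ✓, 2 ✓, 3 ✓.
At position 4 the labels are {dirty, shared, valid} and the next position 5 has {shared}, so shared → ○excl is false there. This is the first violation.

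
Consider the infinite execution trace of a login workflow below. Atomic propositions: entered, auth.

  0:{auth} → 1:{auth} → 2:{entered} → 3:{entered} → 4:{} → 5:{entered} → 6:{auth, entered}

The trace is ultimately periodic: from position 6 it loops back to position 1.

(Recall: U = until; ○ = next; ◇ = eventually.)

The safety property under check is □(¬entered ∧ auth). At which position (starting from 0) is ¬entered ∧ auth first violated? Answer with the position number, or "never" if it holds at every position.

2

Check ¬entered ∧ auth at each position in order: 0 ✓, 1 ✓.
At position 2 the labels are {entered}, so ¬entered ∧ auth is false there. This is the first violation.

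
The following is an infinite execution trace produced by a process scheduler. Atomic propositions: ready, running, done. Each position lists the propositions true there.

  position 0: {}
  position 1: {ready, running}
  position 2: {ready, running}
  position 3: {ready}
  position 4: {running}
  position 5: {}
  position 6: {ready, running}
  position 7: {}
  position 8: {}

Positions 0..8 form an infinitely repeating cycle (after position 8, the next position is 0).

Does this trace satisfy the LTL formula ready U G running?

Walking from position 0: at position 0, G running has not yet held and ready fails, so ready U G running is false.

Violated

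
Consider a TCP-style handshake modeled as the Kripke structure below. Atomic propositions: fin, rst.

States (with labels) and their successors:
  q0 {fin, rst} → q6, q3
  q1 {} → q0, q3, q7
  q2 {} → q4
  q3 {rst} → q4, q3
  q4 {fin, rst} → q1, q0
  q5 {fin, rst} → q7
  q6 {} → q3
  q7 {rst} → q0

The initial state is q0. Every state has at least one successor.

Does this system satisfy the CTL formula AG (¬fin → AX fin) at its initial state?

No

States satisfying ¬fin → AX fin: {q0, q2, q4, q5, q7}.
States satisfying AG (¬fin → AX fin): ∅.
q1 is reachable from q0 and violates ¬fin → AX fin, so AG fails at q0.
q0 ∉ Sat(AG (¬fin → AX fin)).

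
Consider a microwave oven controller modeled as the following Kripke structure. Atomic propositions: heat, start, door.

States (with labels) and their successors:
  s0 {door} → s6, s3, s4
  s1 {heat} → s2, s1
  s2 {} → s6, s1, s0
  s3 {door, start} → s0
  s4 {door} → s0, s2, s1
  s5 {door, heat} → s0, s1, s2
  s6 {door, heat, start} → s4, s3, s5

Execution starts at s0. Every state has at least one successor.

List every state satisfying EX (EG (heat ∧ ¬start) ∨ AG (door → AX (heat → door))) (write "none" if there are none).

{s1, s2, s4, s5, s6}

States satisfying EG (heat ∧ ¬start) ∨ AG (door → AX (heat → door)): {s1, s5}.
States satisfying EX (EG (heat ∧ ¬start) ∨ AG (door → AX (heat → door))): {s1, s2, s4, s5, s6}.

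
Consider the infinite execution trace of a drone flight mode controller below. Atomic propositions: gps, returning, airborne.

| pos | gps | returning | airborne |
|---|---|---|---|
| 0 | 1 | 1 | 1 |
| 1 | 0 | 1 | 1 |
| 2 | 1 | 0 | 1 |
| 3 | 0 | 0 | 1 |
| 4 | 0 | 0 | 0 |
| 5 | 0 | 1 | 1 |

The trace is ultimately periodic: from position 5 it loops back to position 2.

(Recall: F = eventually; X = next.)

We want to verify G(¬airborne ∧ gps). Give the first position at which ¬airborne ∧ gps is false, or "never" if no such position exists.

At position 0 the labels are {airborne, gps, returning}, so ¬airborne ∧ gps is false there. This is the first violation.

0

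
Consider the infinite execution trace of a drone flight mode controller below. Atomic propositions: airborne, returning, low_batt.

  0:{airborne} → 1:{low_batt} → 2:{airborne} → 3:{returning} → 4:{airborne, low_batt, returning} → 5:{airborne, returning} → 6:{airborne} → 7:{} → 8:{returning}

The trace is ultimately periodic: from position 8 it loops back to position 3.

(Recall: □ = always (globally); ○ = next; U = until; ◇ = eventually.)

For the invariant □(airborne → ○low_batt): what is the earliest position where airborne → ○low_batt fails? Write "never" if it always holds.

Check airborne → ○low_batt at each position in order: 0 ✓, 1 ✓.
At position 2 the labels are {airborne} and the next position 3 has {returning}, so airborne → ○low_batt is false there. This is the first violation.

2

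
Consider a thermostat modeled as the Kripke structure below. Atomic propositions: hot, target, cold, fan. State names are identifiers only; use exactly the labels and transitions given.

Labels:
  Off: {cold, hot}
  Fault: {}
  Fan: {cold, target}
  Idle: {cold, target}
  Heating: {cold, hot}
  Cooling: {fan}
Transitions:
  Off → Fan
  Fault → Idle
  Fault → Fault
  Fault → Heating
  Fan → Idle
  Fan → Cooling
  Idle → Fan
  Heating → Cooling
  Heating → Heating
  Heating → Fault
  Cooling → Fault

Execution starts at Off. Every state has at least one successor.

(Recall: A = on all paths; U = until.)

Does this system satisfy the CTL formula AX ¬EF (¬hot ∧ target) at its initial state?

States satisfying ¬EF (¬hot ∧ target): ∅.
States satisfying AX ¬EF (¬hot ∧ target): ∅.
Off ∉ Sat(AX ¬EF (¬hot ∧ target)).

Does not hold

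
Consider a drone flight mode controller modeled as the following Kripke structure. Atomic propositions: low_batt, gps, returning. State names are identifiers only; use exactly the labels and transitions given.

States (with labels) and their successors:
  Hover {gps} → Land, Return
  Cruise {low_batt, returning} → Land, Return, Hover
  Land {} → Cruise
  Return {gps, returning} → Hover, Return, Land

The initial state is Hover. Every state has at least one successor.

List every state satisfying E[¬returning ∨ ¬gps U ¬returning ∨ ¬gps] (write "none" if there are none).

{Hover, Cruise, Land}

States satisfying ¬returning ∨ ¬gps: {Hover, Cruise, Land}.
States satisfying E[¬returning ∨ ¬gps U ¬returning ∨ ¬gps]: {Hover, Cruise, Land}.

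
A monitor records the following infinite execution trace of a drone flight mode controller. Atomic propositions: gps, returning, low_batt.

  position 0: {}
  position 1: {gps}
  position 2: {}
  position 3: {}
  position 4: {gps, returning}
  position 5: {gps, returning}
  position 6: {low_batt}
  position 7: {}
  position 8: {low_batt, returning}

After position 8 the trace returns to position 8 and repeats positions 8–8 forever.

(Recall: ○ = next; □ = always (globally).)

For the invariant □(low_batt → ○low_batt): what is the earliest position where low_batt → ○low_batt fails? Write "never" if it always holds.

6

Check low_batt → ○low_batt at each position in order: 0 ✓, 1 ✓, 2 ✓, 3 ✓, 4 ✓, 5 ✓.
At position 6 the labels are {low_batt} and the next position 7 has {}, so low_batt → ○low_batt is false there. This is the first violation.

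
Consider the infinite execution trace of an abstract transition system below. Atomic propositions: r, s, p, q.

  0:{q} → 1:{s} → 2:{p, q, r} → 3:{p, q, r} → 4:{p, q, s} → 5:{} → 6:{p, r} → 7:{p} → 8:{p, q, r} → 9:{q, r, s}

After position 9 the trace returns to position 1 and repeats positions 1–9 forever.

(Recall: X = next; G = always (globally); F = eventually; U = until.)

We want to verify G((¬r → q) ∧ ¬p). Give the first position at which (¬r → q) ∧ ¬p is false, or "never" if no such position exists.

1

Check (¬r → q) ∧ ¬p at each position in order: 0 ✓.
At position 1 the labels are {s}, so (¬r → q) ∧ ¬p is false there. This is the first violation.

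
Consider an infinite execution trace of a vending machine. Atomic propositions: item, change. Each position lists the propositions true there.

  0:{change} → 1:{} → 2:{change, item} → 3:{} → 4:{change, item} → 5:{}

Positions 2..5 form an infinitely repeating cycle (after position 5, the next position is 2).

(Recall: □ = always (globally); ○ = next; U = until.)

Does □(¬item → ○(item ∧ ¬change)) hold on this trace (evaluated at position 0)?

¬item → ○(item ∧ ¬change) must hold at every position from 0 onward. It fails at position 0, so □(¬item → ○(item ∧ ¬change)) is false.
Positions where ¬item holds: 0, 1, 3, 5.
Check ○(item ∧ ¬change) at each: 0→fails, 1→fails, 3→fails, 5→fails.

No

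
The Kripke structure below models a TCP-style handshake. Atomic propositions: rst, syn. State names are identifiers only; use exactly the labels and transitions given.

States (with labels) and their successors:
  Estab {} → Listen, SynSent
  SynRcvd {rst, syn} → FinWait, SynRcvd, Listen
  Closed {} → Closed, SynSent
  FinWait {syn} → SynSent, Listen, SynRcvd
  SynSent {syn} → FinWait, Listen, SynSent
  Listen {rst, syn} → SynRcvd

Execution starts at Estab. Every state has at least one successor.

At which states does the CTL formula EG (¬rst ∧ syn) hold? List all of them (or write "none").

States satisfying ¬rst ∧ syn: {FinWait, SynSent}.
States satisfying EG (¬rst ∧ syn): {FinWait, SynSent}.

{FinWait, SynSent}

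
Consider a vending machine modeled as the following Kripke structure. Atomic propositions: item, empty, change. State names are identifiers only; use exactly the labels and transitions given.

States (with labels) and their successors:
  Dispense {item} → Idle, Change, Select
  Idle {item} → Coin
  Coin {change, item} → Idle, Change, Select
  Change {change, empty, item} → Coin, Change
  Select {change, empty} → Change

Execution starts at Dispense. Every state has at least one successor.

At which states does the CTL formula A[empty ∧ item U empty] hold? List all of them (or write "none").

{Change, Select}

States satisfying empty ∧ item: {Change}.
States satisfying empty: {Change, Select}.
States satisfying A[empty ∧ item U empty]: {Change, Select}.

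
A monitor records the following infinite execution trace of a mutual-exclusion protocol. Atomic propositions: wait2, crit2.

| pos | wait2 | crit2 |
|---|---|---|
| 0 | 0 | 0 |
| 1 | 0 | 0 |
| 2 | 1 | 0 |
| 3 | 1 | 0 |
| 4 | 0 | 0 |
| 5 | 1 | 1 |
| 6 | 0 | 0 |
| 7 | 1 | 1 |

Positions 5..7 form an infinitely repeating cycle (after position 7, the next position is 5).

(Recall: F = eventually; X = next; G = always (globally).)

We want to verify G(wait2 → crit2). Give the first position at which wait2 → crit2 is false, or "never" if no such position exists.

Check wait2 → crit2 at each position in order: 0 ✓, 1 ✓.
At position 2 the labels are {wait2}, so wait2 → crit2 is false there. This is the first violation.

2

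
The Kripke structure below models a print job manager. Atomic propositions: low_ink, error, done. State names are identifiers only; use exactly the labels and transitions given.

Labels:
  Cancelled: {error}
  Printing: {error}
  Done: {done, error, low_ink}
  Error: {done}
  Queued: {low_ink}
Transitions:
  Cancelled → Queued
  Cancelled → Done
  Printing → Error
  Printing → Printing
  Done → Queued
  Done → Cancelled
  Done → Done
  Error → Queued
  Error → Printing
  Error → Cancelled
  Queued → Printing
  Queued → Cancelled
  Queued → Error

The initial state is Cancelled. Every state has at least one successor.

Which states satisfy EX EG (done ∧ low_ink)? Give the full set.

{Cancelled, Done}

States satisfying EG (done ∧ low_ink): {Done}.
States satisfying EX EG (done ∧ low_ink): {Cancelled, Done}.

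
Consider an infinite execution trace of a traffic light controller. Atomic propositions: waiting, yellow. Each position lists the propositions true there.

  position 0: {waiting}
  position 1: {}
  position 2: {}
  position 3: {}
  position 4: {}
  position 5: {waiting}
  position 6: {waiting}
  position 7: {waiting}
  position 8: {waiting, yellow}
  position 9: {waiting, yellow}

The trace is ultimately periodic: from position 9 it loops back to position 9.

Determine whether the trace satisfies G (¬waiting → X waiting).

¬waiting → X waiting must hold at every position from 0 onward. It fails at position 1, so G (¬waiting → X waiting) is false.
Positions where ¬waiting holds: 1, 2, 3, 4.
Check X waiting at each: 1→fails, 2→fails, 3→fails, 4→ok.

No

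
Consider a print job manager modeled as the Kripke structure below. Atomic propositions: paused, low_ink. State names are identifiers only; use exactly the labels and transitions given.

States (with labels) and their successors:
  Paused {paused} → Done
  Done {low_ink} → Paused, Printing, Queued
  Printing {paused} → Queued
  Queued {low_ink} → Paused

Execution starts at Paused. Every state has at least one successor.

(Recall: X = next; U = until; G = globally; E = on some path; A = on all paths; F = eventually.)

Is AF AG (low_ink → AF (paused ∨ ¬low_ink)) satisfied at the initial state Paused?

States satisfying AG (low_ink → AF (paused ∨ ¬low_ink)): {Paused, Done, Printing, Queued}.
States satisfying AF AG (low_ink → AF (paused ∨ ¬low_ink)): {Paused, Done, Printing, Queued}.
Paused ∈ Sat(AF AG (low_ink → AF (paused ∨ ¬low_ink))).

Holds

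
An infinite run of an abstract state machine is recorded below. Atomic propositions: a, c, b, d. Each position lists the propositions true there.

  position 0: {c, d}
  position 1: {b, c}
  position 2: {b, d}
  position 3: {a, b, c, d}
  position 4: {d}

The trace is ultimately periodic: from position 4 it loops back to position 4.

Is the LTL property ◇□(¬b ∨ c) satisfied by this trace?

Holds

□(¬b ∨ c) holds at position 3, which is reachable from 0, so ◇□(¬b ∨ c) holds.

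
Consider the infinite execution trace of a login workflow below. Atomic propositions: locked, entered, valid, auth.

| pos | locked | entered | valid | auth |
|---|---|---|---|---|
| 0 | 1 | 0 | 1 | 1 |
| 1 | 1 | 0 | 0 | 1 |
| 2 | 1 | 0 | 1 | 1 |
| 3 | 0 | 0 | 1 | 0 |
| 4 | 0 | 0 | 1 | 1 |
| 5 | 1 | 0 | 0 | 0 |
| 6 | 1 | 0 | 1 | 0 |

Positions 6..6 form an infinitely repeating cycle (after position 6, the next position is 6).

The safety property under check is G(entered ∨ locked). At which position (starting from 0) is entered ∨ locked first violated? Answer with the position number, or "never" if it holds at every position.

Check entered ∨ locked at each position in order: 0 ✓, 1 ✓, 2 ✓.
At position 3 the labels are {valid}, so entered ∨ locked is false there. This is the first violation.

3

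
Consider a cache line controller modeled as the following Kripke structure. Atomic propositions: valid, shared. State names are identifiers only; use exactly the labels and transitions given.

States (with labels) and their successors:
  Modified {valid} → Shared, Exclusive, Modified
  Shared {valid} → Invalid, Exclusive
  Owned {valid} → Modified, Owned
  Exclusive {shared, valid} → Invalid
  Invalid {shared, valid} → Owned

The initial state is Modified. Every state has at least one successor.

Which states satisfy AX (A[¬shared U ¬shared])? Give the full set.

States satisfying A[¬shared U ¬shared]: {Modified, Shared, Owned}.
States satisfying AX (A[¬shared U ¬shared]): {Owned, Invalid}.

{Owned, Invalid}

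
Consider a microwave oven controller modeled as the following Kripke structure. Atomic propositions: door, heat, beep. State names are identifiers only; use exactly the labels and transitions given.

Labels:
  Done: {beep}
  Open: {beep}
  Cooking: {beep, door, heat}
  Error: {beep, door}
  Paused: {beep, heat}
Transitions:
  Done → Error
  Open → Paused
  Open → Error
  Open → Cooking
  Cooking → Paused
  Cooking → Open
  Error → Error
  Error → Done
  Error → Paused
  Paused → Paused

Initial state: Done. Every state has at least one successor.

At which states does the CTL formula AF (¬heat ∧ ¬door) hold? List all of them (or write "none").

{Done, Open}

States satisfying ¬heat ∧ ¬door: {Done, Open}.
States satisfying AF (¬heat ∧ ¬door): {Done, Open}.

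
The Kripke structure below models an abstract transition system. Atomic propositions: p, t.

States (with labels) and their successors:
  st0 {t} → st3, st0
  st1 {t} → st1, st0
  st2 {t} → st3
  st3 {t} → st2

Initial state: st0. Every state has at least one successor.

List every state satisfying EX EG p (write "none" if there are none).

none

States satisfying EG p: ∅.
States satisfying EX EG p: ∅.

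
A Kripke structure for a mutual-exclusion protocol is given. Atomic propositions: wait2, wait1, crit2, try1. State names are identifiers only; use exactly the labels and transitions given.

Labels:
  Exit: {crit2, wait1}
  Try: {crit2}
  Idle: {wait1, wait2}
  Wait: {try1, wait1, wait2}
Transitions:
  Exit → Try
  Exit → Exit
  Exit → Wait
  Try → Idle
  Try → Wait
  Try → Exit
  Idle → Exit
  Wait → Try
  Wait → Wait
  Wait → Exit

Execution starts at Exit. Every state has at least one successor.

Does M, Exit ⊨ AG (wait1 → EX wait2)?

Violated

States satisfying wait1 → EX wait2: {Exit, Try, Wait}.
States satisfying AG (wait1 → EX wait2): ∅.
Idle is reachable from Exit and violates wait1 → EX wait2, so AG fails at Exit.
Exit ∉ Sat(AG (wait1 → EX wait2)).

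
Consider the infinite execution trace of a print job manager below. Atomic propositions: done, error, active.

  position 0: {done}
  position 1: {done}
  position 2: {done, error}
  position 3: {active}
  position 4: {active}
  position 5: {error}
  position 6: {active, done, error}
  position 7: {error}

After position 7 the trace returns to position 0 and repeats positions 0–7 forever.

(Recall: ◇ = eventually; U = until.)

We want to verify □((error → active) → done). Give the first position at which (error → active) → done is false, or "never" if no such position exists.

Check (error → active) → done at each position in order: 0 ✓, 1 ✓, 2 ✓.
At position 3 the labels are {active}, so (error → active) → done is false there. This is the first violation.

3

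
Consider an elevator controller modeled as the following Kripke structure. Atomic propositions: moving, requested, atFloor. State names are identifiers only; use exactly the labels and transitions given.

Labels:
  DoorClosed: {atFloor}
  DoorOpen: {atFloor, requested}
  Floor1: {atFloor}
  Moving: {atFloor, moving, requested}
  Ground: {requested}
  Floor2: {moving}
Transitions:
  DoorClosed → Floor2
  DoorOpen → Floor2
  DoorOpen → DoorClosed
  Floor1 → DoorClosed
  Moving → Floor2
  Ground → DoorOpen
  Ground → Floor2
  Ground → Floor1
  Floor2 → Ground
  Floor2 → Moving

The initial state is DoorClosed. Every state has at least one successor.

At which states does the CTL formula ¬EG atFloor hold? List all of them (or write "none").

{DoorClosed, DoorOpen, Floor1, Moving, Ground, Floor2}

States satisfying atFloor: {DoorClosed, DoorOpen, Floor1, Moving}.
States satisfying EG atFloor: ∅.
States satisfying ¬EG atFloor: {DoorClosed, DoorOpen, Floor1, Moving, Ground, Floor2}.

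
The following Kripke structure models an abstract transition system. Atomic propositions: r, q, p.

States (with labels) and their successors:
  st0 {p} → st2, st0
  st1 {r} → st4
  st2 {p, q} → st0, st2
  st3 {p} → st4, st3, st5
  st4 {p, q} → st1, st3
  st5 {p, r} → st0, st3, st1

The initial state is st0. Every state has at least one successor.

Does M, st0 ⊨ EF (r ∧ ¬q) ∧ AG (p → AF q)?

Violated

States satisfying r ∧ ¬q: {st1, st5}.
States satisfying EF (r ∧ ¬q): {st1, st3, st4, st5}.
States satisfying p → AF q: {st1, st2, st4}.
States satisfying AG (p → AF q): ∅.
States satisfying EF (r ∧ ¬q) ∧ AG (p → AF q): ∅.
st0 ∉ Sat(EF (r ∧ ¬q) ∧ AG (p → AF q)).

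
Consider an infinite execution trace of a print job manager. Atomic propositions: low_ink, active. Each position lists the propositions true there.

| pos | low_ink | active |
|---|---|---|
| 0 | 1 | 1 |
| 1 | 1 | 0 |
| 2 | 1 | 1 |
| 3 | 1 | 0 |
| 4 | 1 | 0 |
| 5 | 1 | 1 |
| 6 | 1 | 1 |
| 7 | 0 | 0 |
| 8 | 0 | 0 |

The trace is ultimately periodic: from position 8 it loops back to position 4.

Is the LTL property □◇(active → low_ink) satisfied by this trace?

◇(active → low_ink) holds at every position 0..8, and those are all positions ever visited, so □◇(active → low_ink) holds.

Satisfied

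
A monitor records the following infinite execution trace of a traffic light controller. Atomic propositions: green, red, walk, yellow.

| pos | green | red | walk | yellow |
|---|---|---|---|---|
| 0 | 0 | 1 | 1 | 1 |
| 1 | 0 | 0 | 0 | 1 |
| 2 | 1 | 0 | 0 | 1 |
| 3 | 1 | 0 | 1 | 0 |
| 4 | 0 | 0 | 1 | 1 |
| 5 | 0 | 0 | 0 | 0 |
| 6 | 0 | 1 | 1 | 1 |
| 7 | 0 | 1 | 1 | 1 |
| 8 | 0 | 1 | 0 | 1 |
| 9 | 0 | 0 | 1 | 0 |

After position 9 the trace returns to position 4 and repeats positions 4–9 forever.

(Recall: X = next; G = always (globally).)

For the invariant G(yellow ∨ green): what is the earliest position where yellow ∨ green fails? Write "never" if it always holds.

5

Check yellow ∨ green at each position in order: 0 ✓, 1 ✓, 2 ✓, 3 ✓, 4 ✓.
At position 5 the labels are {}, so yellow ∨ green is false there. This is the first violation.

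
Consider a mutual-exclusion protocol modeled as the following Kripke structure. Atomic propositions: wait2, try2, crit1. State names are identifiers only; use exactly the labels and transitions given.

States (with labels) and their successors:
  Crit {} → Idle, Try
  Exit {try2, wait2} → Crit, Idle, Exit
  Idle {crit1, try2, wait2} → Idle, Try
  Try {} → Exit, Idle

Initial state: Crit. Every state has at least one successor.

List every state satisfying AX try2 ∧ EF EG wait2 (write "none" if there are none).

States satisfying try2: {Exit, Idle}.
States satisfying AX try2: {Try}.
States satisfying EG wait2: {Exit, Idle}.
States satisfying EF EG wait2: {Crit, Exit, Idle, Try}.
States satisfying AX try2 ∧ EF EG wait2: {Try}.

{Try}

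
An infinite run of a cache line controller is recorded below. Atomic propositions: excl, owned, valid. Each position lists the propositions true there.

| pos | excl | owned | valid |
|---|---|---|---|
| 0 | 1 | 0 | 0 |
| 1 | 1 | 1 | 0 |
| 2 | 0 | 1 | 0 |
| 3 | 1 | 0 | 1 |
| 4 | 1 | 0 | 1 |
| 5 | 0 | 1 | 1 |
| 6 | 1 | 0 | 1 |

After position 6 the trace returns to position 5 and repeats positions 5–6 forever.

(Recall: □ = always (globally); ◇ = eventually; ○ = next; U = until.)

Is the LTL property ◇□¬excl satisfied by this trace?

□¬excl is false at every position 0..6, so it never becomes true and ◇□¬excl fails.

No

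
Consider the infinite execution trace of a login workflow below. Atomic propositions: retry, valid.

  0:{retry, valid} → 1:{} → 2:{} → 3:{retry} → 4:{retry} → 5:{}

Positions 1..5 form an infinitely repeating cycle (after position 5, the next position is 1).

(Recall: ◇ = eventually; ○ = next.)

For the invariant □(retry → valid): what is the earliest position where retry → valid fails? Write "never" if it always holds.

3

Check retry → valid at each position in order: 0 ✓, 1 ✓, 2 ✓.
At position 3 the labels are {retry}, so retry → valid is false there. This is the first violation.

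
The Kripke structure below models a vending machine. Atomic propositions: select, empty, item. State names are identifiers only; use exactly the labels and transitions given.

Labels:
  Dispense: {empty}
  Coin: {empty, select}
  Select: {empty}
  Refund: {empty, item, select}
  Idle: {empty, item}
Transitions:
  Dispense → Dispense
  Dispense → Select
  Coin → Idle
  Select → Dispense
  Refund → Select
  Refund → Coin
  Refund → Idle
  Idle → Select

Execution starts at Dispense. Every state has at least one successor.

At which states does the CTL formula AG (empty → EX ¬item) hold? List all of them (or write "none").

{Dispense, Select, Idle}

States satisfying empty → EX ¬item: {Dispense, Select, Refund, Idle}.
States satisfying AG (empty → EX ¬item): {Dispense, Select, Idle}.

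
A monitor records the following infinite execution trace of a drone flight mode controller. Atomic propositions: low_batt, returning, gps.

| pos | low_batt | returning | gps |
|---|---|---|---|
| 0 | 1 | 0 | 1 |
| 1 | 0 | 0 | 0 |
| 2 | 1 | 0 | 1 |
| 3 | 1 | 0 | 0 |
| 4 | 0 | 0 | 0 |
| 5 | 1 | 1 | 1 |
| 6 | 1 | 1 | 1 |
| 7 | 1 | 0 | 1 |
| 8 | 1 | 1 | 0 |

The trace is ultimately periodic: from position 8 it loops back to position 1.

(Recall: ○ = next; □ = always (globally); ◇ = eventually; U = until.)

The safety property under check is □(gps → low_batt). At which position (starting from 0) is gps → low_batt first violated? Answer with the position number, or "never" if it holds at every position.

gps → low_batt holds at every position 0..8, and those are all the positions the trace ever visits, so the invariant □(gps → low_batt) is never violated.

never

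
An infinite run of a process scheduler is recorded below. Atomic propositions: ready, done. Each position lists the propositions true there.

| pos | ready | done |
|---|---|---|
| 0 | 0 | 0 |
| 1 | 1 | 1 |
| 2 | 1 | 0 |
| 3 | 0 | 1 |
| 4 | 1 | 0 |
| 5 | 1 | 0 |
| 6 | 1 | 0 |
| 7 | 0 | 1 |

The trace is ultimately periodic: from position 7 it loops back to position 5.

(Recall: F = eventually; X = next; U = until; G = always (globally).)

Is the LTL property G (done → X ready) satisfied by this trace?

done → X ready holds at every position 0..7, and those are all positions ever visited, so G (done → X ready) holds.
Positions where done holds: 1, 3, 7.
Check X ready at each: 1→ok, 3→ok, 7→ok.

Yes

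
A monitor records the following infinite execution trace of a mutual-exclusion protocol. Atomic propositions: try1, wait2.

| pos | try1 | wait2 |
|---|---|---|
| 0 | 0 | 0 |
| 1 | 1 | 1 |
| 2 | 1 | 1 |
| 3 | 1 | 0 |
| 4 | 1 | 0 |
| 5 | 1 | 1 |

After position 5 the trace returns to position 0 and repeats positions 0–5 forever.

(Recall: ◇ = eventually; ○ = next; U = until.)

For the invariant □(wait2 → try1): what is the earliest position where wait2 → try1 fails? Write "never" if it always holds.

never

wait2 → try1 holds at every position 0..5, and those are all the positions the trace ever visits, so the invariant □(wait2 → try1) is never violated.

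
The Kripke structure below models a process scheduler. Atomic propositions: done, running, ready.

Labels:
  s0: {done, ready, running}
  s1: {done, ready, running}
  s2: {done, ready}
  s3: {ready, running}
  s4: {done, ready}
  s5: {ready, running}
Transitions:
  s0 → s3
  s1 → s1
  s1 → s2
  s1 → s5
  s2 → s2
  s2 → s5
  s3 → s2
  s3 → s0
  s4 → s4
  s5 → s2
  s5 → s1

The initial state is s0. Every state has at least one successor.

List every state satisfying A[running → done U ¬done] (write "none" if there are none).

States satisfying running → done: {s0, s1, s2, s4}.
States satisfying ¬done: {s3, s5}.
States satisfying A[running → done U ¬done]: {s0, s3, s5}.

{s0, s3, s5}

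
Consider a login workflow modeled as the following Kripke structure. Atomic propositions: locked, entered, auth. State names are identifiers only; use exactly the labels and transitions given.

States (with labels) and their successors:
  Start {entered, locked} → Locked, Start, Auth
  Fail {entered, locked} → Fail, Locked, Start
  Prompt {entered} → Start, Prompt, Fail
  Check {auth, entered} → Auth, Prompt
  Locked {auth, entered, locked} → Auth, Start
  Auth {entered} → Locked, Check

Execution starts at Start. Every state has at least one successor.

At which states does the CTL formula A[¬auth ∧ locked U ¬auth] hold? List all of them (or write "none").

{Start, Fail, Prompt, Auth}

States satisfying ¬auth ∧ locked: {Start, Fail}.
States satisfying ¬auth: {Start, Fail, Prompt, Auth}.
States satisfying A[¬auth ∧ locked U ¬auth]: {Start, Fail, Prompt, Auth}.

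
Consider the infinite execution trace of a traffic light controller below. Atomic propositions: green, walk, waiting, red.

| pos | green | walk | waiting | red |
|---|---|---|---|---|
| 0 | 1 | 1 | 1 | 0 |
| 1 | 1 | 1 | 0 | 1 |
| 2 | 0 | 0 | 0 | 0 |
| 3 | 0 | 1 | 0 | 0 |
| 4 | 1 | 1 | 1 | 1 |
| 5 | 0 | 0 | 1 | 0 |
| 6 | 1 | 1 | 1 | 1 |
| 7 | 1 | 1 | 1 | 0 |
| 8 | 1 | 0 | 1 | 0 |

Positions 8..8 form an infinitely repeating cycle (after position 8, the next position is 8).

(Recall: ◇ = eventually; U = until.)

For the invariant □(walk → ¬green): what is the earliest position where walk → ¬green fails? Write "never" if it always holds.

At position 0 the labels are {green, waiting, walk}, so walk → ¬green is false there. This is the first violation.

0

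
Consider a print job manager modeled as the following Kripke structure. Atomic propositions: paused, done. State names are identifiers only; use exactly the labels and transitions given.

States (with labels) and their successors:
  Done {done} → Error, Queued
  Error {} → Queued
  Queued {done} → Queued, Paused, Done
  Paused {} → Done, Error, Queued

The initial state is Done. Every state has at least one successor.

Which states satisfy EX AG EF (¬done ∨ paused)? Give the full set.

{Done, Error, Queued, Paused}

States satisfying AG EF (¬done ∨ paused): {Done, Error, Queued, Paused}.
States satisfying EX AG EF (¬done ∨ paused): {Done, Error, Queued, Paused}.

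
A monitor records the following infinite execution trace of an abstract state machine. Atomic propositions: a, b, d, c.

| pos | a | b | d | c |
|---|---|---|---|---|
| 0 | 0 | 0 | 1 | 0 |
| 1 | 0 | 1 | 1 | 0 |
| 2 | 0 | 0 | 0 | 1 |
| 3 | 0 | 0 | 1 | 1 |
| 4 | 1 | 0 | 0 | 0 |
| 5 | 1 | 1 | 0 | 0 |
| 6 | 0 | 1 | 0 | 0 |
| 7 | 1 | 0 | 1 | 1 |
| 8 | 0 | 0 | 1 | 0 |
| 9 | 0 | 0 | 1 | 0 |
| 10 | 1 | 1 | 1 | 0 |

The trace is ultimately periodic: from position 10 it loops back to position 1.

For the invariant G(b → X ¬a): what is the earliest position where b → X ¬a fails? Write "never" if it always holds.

Check b → X ¬a at each position in order: 0 ✓, 1 ✓, 2 ✓, 3 ✓, 4 ✓, 5 ✓.
At position 6 the labels are {b} and the next position 7 has {a, c, d}, so b → X ¬a is false there. This is the first violation.

6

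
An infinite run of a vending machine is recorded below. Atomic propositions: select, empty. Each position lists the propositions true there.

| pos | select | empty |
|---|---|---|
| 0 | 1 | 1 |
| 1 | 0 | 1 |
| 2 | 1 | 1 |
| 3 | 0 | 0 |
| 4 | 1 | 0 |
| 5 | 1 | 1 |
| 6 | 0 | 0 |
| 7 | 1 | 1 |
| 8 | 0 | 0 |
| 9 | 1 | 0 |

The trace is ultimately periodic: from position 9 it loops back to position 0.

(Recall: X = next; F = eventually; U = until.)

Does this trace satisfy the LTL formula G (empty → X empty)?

empty → X empty must hold at every position from 0 onward. It fails at position 2, so G (empty → X empty) is false.
Positions where empty holds: 0, 1, 2, 5, 7.
Check X empty at each: 0→ok, 1→ok, 2→fails, 5→fails, 7→fails.

No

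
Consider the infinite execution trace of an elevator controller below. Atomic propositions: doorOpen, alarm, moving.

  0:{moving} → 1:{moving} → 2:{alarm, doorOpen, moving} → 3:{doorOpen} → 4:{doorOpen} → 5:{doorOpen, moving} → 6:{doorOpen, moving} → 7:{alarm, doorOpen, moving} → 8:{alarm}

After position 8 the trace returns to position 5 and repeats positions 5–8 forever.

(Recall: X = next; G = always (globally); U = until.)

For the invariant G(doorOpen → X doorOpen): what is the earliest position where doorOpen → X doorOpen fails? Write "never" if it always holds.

7

Check doorOpen → X doorOpen at each position in order: 0 ✓, 1 ✓, 2 ✓, 3 ✓, 4 ✓, 5 ✓, 6 ✓.
At position 7 the labels are {alarm, doorOpen, moving} and the next position 8 has {alarm}, so doorOpen → X doorOpen is false there. This is the first violation.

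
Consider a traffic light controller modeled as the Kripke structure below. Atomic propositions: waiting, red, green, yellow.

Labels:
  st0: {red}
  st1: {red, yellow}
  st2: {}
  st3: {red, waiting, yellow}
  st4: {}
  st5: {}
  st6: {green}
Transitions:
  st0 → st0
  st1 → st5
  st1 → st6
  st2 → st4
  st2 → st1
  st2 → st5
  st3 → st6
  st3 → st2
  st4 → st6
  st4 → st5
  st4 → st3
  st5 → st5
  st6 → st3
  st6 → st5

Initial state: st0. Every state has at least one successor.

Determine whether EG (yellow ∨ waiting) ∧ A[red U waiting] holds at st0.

No

States satisfying yellow ∨ waiting: {st1, st3}.
States satisfying EG (yellow ∨ waiting): ∅.
States satisfying red: {st0, st1, st3}.
States satisfying waiting: {st3}.
States satisfying A[red U waiting]: {st3}.
States satisfying EG (yellow ∨ waiting) ∧ A[red U waiting]: ∅.
st0 ∉ Sat(EG (yellow ∨ waiting) ∧ A[red U waiting]).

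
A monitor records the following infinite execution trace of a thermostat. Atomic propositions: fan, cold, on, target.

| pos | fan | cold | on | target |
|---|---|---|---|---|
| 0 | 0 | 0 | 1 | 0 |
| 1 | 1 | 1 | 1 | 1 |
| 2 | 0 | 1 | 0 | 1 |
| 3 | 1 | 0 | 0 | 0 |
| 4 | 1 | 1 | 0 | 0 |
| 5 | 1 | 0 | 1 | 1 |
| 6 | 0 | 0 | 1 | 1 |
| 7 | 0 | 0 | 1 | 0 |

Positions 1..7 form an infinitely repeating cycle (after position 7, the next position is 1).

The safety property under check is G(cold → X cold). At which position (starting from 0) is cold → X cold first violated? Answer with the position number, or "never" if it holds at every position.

2

Check cold → X cold at each position in order: 0 ✓, 1 ✓.
At position 2 the labels are {cold, target} and the next position 3 has {fan}, so cold → X cold is false there. This is the first violation.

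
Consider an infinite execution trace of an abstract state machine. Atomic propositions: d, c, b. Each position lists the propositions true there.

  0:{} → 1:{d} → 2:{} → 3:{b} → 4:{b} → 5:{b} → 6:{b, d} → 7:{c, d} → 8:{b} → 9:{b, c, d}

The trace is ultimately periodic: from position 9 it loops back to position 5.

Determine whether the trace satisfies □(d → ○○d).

Does not hold

d → ○○d must hold at every position from 0 onward. It fails at position 1, so □(d → ○○d) is false.
Positions where d holds: 1, 6, 7, 9.
Check ○○d at each: 1→fails, 6→fails, 7→ok, 9→ok.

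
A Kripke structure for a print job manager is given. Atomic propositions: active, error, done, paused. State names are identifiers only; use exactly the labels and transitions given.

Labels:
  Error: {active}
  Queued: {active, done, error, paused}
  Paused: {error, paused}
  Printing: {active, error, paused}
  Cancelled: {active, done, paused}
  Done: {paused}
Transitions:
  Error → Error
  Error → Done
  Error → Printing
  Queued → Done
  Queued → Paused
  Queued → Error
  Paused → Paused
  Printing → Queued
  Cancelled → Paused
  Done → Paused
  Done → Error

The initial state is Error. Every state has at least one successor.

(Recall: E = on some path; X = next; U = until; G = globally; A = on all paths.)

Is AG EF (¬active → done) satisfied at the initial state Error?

Does not hold

States satisfying EF (¬active → done): {Error, Queued, Printing, Cancelled, Done}.
States satisfying AG EF (¬active → done): ∅.
Paused is reachable from Error and violates EF (¬active → done), so AG fails at Error.
Error ∉ Sat(AG EF (¬active → done)).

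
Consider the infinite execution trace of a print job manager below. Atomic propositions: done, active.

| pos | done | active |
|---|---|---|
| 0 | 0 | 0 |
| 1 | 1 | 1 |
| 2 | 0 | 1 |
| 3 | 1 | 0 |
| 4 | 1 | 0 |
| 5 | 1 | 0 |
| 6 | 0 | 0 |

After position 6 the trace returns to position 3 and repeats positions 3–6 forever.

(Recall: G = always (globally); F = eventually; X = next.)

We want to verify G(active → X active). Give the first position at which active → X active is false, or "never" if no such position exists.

2

Check active → X active at each position in order: 0 ✓, 1 ✓.
At position 2 the labels are {active} and the next position 3 has {done}, so active → X active is false there. This is the first violation.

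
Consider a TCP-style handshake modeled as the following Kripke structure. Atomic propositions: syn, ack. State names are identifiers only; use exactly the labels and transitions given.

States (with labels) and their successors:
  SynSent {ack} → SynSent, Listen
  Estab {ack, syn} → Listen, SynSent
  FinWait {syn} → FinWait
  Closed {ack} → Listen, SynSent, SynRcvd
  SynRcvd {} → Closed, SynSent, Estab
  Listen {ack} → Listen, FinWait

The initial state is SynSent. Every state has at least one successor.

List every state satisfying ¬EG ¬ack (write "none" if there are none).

{SynSent, Estab, Closed, SynRcvd, Listen}

States satisfying ¬ack: {FinWait, SynRcvd}.
States satisfying EG ¬ack: {FinWait}.
States satisfying ¬EG ¬ack: {SynSent, Estab, Closed, SynRcvd, Listen}.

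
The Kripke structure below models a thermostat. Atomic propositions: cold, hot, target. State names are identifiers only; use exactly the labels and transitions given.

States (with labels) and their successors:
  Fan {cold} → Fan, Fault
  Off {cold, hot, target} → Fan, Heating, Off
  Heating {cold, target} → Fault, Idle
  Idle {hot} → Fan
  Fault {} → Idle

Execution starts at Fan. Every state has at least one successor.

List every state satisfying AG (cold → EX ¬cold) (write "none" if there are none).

{Fan, Heating, Idle, Fault}

States satisfying cold → EX ¬cold: {Fan, Heating, Idle, Fault}.
States satisfying AG (cold → EX ¬cold): {Fan, Heating, Idle, Fault}.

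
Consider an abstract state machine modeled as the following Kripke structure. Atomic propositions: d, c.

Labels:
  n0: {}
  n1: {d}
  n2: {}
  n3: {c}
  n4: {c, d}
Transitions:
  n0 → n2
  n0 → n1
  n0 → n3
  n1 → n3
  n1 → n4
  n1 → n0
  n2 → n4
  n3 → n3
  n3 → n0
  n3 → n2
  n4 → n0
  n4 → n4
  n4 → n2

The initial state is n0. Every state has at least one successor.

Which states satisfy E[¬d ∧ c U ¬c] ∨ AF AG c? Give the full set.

States satisfying ¬d ∧ c: {n3}.
States satisfying ¬c: {n0, n1, n2}.
States satisfying E[¬d ∧ c U ¬c]: {n0, n1, n2, n3}.
States satisfying AG c: ∅.
States satisfying AF AG c: ∅.
States satisfying E[¬d ∧ c U ¬c] ∨ AF AG c: {n0, n1, n2, n3}.

{n0, n1, n2, n3}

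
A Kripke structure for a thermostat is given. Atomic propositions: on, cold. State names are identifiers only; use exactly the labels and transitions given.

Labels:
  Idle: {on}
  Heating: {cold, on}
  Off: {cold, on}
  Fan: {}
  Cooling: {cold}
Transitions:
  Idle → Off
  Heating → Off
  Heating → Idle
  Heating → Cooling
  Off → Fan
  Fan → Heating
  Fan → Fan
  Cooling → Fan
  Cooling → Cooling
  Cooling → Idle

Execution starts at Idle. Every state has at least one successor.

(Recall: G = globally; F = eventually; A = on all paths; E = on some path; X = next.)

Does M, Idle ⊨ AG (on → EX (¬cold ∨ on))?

Yes

States satisfying on → EX (¬cold ∨ on): {Idle, Heating, Off, Fan, Cooling}.
States satisfying AG (on → EX (¬cold ∨ on)): {Idle, Heating, Off, Fan, Cooling}.
Every state reachable from Idle satisfies on → EX (¬cold ∨ on).
Idle ∈ Sat(AG (on → EX (¬cold ∨ on))).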